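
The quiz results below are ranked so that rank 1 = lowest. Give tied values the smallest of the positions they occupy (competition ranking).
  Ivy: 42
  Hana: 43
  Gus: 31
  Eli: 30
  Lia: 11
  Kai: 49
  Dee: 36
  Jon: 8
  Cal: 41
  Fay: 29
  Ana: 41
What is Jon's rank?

Sorted (ascending): 8, 11, 29, 30, 31, 36, 41, 41, 42, 43, 49
The 2 values of 41 occupy positions 7–8 → each gets rank 7.
Jon has value 8 → rank 1.

1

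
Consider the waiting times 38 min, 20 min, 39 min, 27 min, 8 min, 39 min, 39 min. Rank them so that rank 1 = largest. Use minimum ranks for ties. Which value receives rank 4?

38

Sorted (descending): 39, 39, 39, 38, 27, 20, 8
The 3 values of 39 occupy positions 1–3 → each gets rank 1.
Rank 4 → value 38.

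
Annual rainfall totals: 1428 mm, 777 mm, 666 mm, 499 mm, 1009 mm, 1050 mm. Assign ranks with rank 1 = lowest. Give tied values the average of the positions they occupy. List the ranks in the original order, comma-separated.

6, 3, 2, 1, 4, 5

Sorted (ascending): 499, 666, 777, 1009, 1050, 1428
No ties — each value takes its position as its rank.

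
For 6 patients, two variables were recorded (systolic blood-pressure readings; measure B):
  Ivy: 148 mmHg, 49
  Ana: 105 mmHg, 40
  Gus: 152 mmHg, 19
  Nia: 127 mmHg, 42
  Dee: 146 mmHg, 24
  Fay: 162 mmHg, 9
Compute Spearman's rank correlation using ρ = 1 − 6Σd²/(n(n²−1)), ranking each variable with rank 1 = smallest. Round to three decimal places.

Ranks of variable 1: 4, 1, 5, 2, 3, 6
Ranks of variable 2: 6, 4, 2, 5, 3, 1
d = r₁ − r₂: -2, -3, 3, -3, 0, 5
d²: 4, 9, 9, 9, 0, 25; Σd² = 56
ρ = 1 − 6·56/(6·35) = 1 − 336/210 = -0.600

-0.600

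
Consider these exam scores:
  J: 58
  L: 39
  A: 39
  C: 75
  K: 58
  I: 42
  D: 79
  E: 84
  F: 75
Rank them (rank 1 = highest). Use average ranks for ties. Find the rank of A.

Sorted (descending): 84, 79, 75, 75, 58, 58, 42, 39, 39
The 2 values of 75 occupy positions 3–4 → average rank (3+4)/2 = 3.5.
The 2 values of 58 occupy positions 5–6 → average rank (5+6)/2 = 5.5.
The 2 values of 39 occupy positions 8–9 → average rank (8+9)/2 = 8.5.
A has value 39 → rank 8.5.

8.5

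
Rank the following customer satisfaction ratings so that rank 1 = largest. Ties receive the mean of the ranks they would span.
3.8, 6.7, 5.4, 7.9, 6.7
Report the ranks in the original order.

5, 2.5, 4, 1, 2.5

Sorted (descending): 7.9, 6.7, 6.7, 5.4, 3.8
The 2 values of 6.7 occupy positions 2–3 → average rank (2+3)/2 = 2.5.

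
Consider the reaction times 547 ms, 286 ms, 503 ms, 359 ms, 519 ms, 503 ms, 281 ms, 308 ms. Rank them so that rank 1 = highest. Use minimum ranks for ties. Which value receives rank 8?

281

Sorted (descending): 547, 519, 503, 503, 359, 308, 286, 281
The 2 values of 503 occupy positions 3–4 → each gets rank 3.
Rank 8 → value 281.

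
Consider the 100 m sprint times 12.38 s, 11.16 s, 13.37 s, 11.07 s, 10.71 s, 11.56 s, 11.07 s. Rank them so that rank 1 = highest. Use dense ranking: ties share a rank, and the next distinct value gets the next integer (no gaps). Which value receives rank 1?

Sorted (descending): 13.37, 12.38, 11.56, 11.16, 11.07, 11.07, 10.71
The 2 values of 11.07 share dense rank 5.
Remaining distinct values take the next consecutive integers.
Rank 1 → value 13.37.

13.37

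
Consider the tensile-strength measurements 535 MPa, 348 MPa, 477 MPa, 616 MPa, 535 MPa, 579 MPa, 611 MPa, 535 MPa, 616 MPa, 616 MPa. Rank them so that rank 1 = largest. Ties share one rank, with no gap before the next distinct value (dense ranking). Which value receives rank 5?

Sorted (descending): 616, 616, 616, 611, 579, 535, 535, 535, 477, 348
The 3 values of 616 share dense rank 1.
The 3 values of 535 share dense rank 4.
Remaining distinct values take the next consecutive integers.
Rank 5 → value 477.

477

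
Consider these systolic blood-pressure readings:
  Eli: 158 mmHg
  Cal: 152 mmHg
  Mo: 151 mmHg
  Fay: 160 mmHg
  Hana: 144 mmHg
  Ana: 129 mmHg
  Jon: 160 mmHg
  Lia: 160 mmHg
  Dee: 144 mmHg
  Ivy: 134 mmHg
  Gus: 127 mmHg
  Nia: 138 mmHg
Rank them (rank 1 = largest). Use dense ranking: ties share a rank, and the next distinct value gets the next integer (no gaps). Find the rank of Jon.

1

Sorted (descending): 160, 160, 160, 158, 152, 151, 144, 144, 138, 134, 129, 127
The 3 values of 160 share dense rank 1.
The 2 values of 144 share dense rank 5.
Remaining distinct values take the next consecutive integers.
Jon has value 160 mmHg → rank 1.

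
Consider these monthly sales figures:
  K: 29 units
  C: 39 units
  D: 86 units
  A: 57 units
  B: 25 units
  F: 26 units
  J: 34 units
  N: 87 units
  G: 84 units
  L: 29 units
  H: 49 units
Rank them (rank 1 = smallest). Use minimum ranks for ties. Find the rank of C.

6

Sorted (ascending): 25, 26, 29, 29, 34, 39, 49, 57, 84, 86, 87
The 2 values of 29 occupy positions 3–4 → each gets rank 3.
C has value 39 units → rank 6.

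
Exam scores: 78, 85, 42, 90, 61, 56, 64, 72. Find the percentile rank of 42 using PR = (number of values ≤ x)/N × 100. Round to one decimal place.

N = 8.
Strictly below 42: 0. Equal to 42: 1.
PR = 1/8 × 100 = 12.5

12.5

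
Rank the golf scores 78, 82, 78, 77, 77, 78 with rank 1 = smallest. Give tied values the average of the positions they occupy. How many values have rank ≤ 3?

Sorted (ascending): 77, 77, 78, 78, 78, 82
The 2 values of 77 occupy positions 1–2 → average rank (1+2)/2 = 1.5.
The 3 values of 78 occupy positions 3–5 → average rank 4.
Ranks ≤ 3: {1.5, 1.5} → 2 values.

2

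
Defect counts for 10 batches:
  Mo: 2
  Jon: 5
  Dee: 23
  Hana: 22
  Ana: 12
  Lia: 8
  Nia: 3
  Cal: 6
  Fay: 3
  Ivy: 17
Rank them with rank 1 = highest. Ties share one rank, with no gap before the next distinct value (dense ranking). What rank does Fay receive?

Sorted (descending): 23, 22, 17, 12, 8, 6, 5, 3, 3, 2
The 2 values of 3 share dense rank 8.
Remaining distinct values take the next consecutive integers.
Fay has value 3 → rank 8.

8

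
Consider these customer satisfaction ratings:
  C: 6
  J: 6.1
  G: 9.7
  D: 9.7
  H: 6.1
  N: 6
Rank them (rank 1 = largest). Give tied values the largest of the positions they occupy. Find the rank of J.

Sorted (descending): 9.7, 9.7, 6.1, 6.1, 6, 6
The 2 values of 9.7 occupy positions 1–2 → each gets rank 2.
The 2 values of 6.1 occupy positions 3–4 → each gets rank 4.
The 2 values of 6 occupy positions 5–6 → each gets rank 6.
J has value 6.1 → rank 4.

4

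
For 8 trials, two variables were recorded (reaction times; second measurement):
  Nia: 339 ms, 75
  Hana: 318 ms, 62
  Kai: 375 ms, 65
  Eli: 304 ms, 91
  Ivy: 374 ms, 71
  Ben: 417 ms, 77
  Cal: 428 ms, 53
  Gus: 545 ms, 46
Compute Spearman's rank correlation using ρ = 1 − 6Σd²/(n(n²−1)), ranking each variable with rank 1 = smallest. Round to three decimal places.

-0.619

Ranks of variable 1: 3, 2, 5, 1, 4, 6, 7, 8
Ranks of variable 2: 6, 3, 4, 8, 5, 7, 2, 1
d = r₁ − r₂: -3, -1, 1, -7, -1, -1, 5, 7
d²: 9, 1, 1, 49, 1, 1, 25, 49; Σd² = 136
ρ = 1 − 6·136/(8·63) = 1 − 816/504 = -0.619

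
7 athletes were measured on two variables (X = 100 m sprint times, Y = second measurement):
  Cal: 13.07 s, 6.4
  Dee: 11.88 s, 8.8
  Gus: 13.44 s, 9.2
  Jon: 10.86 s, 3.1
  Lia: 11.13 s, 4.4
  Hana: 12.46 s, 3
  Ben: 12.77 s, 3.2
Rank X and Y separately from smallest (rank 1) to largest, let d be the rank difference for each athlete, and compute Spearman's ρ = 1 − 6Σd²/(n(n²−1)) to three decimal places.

0.500

Ranks of variable 1: 6, 3, 7, 1, 2, 4, 5
Ranks of variable 2: 5, 6, 7, 2, 4, 1, 3
d = r₁ − r₂: 1, -3, 0, -1, -2, 3, 2
d²: 1, 9, 0, 1, 4, 9, 4; Σd² = 28
ρ = 1 − 6·28/(7·48) = 1 − 168/336 = 0.500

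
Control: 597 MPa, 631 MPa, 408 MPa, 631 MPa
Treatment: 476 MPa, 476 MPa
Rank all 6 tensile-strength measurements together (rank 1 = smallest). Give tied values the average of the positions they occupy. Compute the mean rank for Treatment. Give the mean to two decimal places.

Sorted (ascending): 408, 476, 476, 597, 631, 631
The 2 values of 476 occupy positions 2–3 → average rank (2+3)/2 = 2.5.
The 2 values of 631 occupy positions 5–6 → average rank (5+6)/2 = 5.5.
Treatment values → pooled ranks: 476→2.5, 476→2.5
Mean rank = (2.5 + 2.5) / 2 = 2.50

2.50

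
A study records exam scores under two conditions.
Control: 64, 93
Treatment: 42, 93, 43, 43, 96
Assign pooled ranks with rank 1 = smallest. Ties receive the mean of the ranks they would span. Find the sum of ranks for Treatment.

Sorted (ascending): 42, 43, 43, 64, 93, 93, 96
The 2 values of 43 occupy positions 2–3 → average rank (2+3)/2 = 2.5.
The 2 values of 93 occupy positions 5–6 → average rank (5+6)/2 = 5.5.
Treatment values → pooled ranks: 42→1, 93→5.5, 43→2.5, 43→2.5, 96→7
Rank sum = 1 + 5.5 + 2.5 + 2.5 + 7 = 18.5

18.5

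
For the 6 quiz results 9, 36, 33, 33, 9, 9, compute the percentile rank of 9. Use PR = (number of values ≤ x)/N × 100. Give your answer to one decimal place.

N = 6.
Strictly below 9: 0. Equal to 9: 3.
PR = 3/6 × 100 = 50.0

50.0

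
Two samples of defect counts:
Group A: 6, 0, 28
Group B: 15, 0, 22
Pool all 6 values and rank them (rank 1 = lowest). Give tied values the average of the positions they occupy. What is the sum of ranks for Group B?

Sorted (ascending): 0, 0, 6, 15, 22, 28
The 2 values of 0 occupy positions 1–2 → average rank (1+2)/2 = 1.5.
Group B values → pooled ranks: 15→4, 0→1.5, 22→5
Rank sum = 4 + 1.5 + 5 = 10.5

10.5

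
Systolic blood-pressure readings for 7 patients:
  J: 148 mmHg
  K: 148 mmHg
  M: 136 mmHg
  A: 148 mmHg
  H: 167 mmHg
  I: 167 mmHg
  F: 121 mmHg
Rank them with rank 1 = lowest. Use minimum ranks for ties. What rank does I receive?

6

Sorted (ascending): 121, 136, 148, 148, 148, 167, 167
The 3 values of 148 occupy positions 3–5 → each gets rank 3.
The 2 values of 167 occupy positions 6–7 → each gets rank 6.
I has value 167 mmHg → rank 6.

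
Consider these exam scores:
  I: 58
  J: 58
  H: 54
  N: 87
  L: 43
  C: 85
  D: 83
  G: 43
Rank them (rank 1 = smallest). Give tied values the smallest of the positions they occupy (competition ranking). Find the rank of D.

Sorted (ascending): 43, 43, 54, 58, 58, 83, 85, 87
The 2 values of 43 occupy positions 1–2 → each gets rank 1.
The 2 values of 58 occupy positions 4–5 → each gets rank 4.
D has value 83 → rank 6.

6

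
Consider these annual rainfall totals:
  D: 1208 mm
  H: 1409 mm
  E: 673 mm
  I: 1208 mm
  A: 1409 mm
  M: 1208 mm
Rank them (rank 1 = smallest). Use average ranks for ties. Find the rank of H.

5.5

Sorted (ascending): 673, 1208, 1208, 1208, 1409, 1409
The 3 values of 1208 occupy positions 2–4 → average rank 3.
The 2 values of 1409 occupy positions 5–6 → average rank (5+6)/2 = 5.5.
H has value 1409 mm → rank 5.5.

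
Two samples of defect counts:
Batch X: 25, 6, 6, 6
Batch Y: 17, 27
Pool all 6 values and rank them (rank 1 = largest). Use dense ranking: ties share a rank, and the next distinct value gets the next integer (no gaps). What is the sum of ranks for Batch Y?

Sorted (descending): 27, 25, 17, 6, 6, 6
The 3 values of 6 share dense rank 4.
Remaining distinct values take the next consecutive integers.
Batch Y values → pooled ranks: 17→3, 27→1
Rank sum = 3 + 1 = 4

4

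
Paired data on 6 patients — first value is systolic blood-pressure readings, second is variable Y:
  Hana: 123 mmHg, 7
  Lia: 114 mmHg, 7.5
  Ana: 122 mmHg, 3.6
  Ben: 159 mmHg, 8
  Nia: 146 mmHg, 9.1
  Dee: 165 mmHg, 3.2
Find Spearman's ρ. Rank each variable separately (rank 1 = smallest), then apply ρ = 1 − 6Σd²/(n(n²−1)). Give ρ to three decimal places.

-0.086

Ranks of variable 1: 3, 1, 2, 5, 4, 6
Ranks of variable 2: 3, 4, 2, 5, 6, 1
d = r₁ − r₂: 0, -3, 0, 0, -2, 5
d²: 0, 9, 0, 0, 4, 25; Σd² = 38
ρ = 1 − 6·38/(6·35) = 1 − 228/210 = -0.086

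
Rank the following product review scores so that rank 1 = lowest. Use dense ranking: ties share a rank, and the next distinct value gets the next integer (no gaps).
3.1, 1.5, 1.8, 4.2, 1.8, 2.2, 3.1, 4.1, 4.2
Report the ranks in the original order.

4, 1, 2, 6, 2, 3, 4, 5, 6

Sorted (ascending): 1.5, 1.8, 1.8, 2.2, 3.1, 3.1, 4.1, 4.2, 4.2
The 2 values of 1.8 share dense rank 2.
The 2 values of 3.1 share dense rank 4.
The 2 values of 4.2 share dense rank 6.
Remaining distinct values take the next consecutive integers.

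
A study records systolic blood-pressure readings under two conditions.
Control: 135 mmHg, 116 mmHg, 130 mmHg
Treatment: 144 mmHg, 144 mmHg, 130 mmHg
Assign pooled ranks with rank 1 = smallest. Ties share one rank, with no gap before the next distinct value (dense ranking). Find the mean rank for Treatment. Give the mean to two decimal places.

3.33

Sorted (ascending): 116, 130, 130, 135, 144, 144
The 2 values of 130 share dense rank 2.
The 2 values of 144 share dense rank 4.
Remaining distinct values take the next consecutive integers.
Treatment values → pooled ranks: 144→4, 144→4, 130→2
Mean rank = (4 + 4 + 2) / 3 = 3.33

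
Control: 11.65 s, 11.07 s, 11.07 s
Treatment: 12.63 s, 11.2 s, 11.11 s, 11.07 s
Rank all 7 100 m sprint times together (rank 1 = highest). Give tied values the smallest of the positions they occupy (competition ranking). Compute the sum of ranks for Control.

Sorted (descending): 12.63, 11.65, 11.2, 11.11, 11.07, 11.07, 11.07
The 3 values of 11.07 occupy positions 5–7 → each gets rank 5.
Control values → pooled ranks: 11.65→2, 11.07→5, 11.07→5
Rank sum = 2 + 5 + 5 = 12

12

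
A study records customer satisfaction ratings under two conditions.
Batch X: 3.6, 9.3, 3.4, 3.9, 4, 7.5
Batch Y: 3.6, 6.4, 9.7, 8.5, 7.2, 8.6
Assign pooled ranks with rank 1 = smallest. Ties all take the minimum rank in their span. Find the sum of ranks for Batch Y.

Sorted (ascending): 3.4, 3.6, 3.6, 3.9, 4, 6.4, 7.2, 7.5, 8.5, 8.6, 9.3, 9.7
The 2 values of 3.6 occupy positions 2–3 → each gets rank 2.
Batch Y values → pooled ranks: 3.6→2, 6.4→6, 9.7→12, 8.5→9, 7.2→7, 8.6→10
Rank sum = 2 + 6 + 12 + 9 + 7 + 10 = 46

46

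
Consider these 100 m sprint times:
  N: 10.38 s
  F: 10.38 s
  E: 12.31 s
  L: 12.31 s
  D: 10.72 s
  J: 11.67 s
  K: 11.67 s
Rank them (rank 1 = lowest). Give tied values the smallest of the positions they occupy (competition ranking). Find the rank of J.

Sorted (ascending): 10.38, 10.38, 10.72, 11.67, 11.67, 12.31, 12.31
The 2 values of 10.38 occupy positions 1–2 → each gets rank 1.
The 2 values of 11.67 occupy positions 4–5 → each gets rank 4.
The 2 values of 12.31 occupy positions 6–7 → each gets rank 6.
J has value 11.67 s → rank 4.

4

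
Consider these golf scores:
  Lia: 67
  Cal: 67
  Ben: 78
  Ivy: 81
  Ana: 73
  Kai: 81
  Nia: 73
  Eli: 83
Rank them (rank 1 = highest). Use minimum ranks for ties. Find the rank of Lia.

Sorted (descending): 83, 81, 81, 78, 73, 73, 67, 67
The 2 values of 81 occupy positions 2–3 → each gets rank 2.
The 2 values of 73 occupy positions 5–6 → each gets rank 5.
The 2 values of 67 occupy positions 7–8 → each gets rank 7.
Lia has value 67 → rank 7.

7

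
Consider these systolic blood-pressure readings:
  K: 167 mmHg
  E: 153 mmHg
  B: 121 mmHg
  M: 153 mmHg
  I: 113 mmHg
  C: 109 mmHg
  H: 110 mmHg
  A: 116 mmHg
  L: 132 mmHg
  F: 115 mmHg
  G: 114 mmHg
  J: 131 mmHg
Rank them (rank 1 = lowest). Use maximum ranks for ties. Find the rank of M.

11

Sorted (ascending): 109, 110, 113, 114, 115, 116, 121, 131, 132, 153, 153, 167
The 2 values of 153 occupy positions 10–11 → each gets rank 11.
M has value 153 mmHg → rank 11.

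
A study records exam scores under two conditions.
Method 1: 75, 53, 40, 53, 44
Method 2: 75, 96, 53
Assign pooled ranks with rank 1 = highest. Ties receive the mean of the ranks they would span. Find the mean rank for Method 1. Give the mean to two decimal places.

Sorted (descending): 96, 75, 75, 53, 53, 53, 44, 40
The 2 values of 75 occupy positions 2–3 → average rank (2+3)/2 = 2.5.
The 3 values of 53 occupy positions 4–6 → average rank 5.
Method 1 values → pooled ranks: 75→2.5, 53→5, 40→8, 53→5, 44→7
Mean rank = (2.5 + 5 + 8 + 5 + 7) / 5 = 5.50

5.50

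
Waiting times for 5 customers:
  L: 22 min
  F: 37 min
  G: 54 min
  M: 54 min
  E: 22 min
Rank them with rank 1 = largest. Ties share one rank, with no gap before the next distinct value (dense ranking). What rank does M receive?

1

Sorted (descending): 54, 54, 37, 22, 22
The 2 values of 54 share dense rank 1.
The 2 values of 22 share dense rank 3.
Remaining distinct values take the next consecutive integers.
M has value 54 min → rank 1.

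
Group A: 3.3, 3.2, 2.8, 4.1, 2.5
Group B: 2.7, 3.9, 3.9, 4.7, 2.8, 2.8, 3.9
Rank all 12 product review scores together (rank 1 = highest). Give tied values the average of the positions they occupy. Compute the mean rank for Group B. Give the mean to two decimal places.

6.00

Sorted (descending): 4.7, 4.1, 3.9, 3.9, 3.9, 3.3, 3.2, 2.8, 2.8, 2.8, 2.7, 2.5
The 3 values of 3.9 occupy positions 3–5 → average rank 4.
The 3 values of 2.8 occupy positions 8–10 → average rank 9.
Group B values → pooled ranks: 2.7→11, 3.9→4, 3.9→4, 4.7→1, 2.8→9, 2.8→9, 3.9→4
Mean rank = (11 + 4 + 4 + 1 + 9 + 9 + 4) / 7 = 6.00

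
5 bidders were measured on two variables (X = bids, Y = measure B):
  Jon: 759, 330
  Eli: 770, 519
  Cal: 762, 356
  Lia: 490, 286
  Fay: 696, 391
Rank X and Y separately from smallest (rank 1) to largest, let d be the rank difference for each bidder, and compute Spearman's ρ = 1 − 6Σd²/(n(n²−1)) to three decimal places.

Ranks of variable 1: 3, 5, 4, 1, 2
Ranks of variable 2: 2, 5, 3, 1, 4
d = r₁ − r₂: 1, 0, 1, 0, -2
d²: 1, 0, 1, 0, 4; Σd² = 6
ρ = 1 − 6·6/(5·24) = 1 − 36/120 = 0.700

0.700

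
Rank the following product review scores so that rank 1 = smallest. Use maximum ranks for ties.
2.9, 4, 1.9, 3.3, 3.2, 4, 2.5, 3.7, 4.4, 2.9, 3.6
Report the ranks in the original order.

Sorted (ascending): 1.9, 2.5, 2.9, 2.9, 3.2, 3.3, 3.6, 3.7, 4, 4, 4.4
The 2 values of 2.9 occupy positions 3–4 → each gets rank 4.
The 2 values of 4 occupy positions 9–10 → each gets rank 10.

4, 10, 1, 6, 5, 10, 2, 8, 11, 4, 7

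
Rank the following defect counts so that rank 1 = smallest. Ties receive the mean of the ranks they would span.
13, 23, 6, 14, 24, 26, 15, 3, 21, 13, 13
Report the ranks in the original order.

Sorted (ascending): 3, 6, 13, 13, 13, 14, 15, 21, 23, 24, 26
The 3 values of 13 occupy positions 3–5 → average rank 4.

4, 9, 2, 6, 10, 11, 7, 1, 8, 4, 4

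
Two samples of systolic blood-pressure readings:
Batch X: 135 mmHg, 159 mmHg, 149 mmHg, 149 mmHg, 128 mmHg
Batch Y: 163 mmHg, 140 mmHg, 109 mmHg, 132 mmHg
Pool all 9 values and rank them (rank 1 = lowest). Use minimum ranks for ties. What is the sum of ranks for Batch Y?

18

Sorted (ascending): 109, 128, 132, 135, 140, 149, 149, 159, 163
The 2 values of 149 occupy positions 6–7 → each gets rank 6.
Batch Y values → pooled ranks: 163→9, 140→5, 109→1, 132→3
Rank sum = 9 + 5 + 1 + 3 = 18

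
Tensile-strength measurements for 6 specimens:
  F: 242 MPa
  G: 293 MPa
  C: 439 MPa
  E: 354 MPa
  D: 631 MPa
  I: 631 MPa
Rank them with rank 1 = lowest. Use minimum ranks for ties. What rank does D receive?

Sorted (ascending): 242, 293, 354, 439, 631, 631
The 2 values of 631 occupy positions 5–6 → each gets rank 5.
D has value 631 MPa → rank 5.

5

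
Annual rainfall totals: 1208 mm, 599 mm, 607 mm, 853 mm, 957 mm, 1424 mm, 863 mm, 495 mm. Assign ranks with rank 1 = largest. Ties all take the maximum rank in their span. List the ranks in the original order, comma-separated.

Sorted (descending): 1424, 1208, 957, 863, 853, 607, 599, 495
No ties — each value takes its position as its rank.

2, 7, 6, 5, 3, 1, 4, 8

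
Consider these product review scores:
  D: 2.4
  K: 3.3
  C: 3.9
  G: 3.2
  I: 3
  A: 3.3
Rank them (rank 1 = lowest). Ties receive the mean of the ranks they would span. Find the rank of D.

Sorted (ascending): 2.4, 3, 3.2, 3.3, 3.3, 3.9
The 2 values of 3.3 occupy positions 4–5 → average rank (4+5)/2 = 4.5.
D has value 2.4 → rank 1.

1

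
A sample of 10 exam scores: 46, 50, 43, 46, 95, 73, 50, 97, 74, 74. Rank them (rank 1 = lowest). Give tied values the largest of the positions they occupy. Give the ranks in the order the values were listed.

Sorted (ascending): 43, 46, 46, 50, 50, 73, 74, 74, 95, 97
The 2 values of 46 occupy positions 2–3 → each gets rank 3.
The 2 values of 50 occupy positions 4–5 → each gets rank 5.
The 2 values of 74 occupy positions 7–8 → each gets rank 8.

3, 5, 1, 3, 9, 6, 5, 10, 8, 8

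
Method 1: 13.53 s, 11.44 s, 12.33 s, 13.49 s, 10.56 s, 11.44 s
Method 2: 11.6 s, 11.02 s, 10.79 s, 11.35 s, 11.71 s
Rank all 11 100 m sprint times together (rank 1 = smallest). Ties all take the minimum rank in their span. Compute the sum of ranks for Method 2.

Sorted (ascending): 10.56, 10.79, 11.02, 11.35, 11.44, 11.44, 11.6, 11.71, 12.33, 13.49, 13.53
The 2 values of 11.44 occupy positions 5–6 → each gets rank 5.
Method 2 values → pooled ranks: 11.6→7, 11.02→3, 10.79→2, 11.35→4, 11.71→8
Rank sum = 7 + 3 + 2 + 4 + 8 = 24

24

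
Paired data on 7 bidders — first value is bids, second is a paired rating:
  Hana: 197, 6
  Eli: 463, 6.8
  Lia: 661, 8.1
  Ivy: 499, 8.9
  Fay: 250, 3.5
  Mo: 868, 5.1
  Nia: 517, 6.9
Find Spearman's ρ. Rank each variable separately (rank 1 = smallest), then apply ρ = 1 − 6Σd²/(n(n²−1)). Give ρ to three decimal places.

0.286

Ranks of variable 1: 1, 3, 6, 4, 2, 7, 5
Ranks of variable 2: 3, 4, 6, 7, 1, 2, 5
d = r₁ − r₂: -2, -1, 0, -3, 1, 5, 0
d²: 4, 1, 0, 9, 1, 25, 0; Σd² = 40
ρ = 1 − 6·40/(7·48) = 1 − 240/336 = 0.286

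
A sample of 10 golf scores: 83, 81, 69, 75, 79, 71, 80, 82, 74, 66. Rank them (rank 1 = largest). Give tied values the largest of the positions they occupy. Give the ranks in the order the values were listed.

Sorted (descending): 83, 82, 81, 80, 79, 75, 74, 71, 69, 66
No ties — each value takes its position as its rank.

1, 3, 9, 6, 5, 8, 4, 2, 7, 10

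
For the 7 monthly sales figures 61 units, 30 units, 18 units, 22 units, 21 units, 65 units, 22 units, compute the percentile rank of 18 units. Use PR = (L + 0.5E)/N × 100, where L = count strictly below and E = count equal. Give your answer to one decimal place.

7.1

N = 7.
Strictly below 18: 0. Equal to 18: 1.
PR = (0 + 0.5·1)/7 × 100 = 7.1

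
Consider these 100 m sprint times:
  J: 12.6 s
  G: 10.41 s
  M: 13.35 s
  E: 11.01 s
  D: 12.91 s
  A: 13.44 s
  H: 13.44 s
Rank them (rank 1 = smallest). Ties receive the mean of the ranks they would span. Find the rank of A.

6.5

Sorted (ascending): 10.41, 11.01, 12.6, 12.91, 13.35, 13.44, 13.44
The 2 values of 13.44 occupy positions 6–7 → average rank (6+7)/2 = 6.5.
A has value 13.44 s → rank 6.5.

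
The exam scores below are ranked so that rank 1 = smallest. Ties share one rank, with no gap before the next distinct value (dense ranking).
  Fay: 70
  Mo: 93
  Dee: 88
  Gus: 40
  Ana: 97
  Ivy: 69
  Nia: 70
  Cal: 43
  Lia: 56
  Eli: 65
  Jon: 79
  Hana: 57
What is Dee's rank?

Sorted (ascending): 40, 43, 56, 57, 65, 69, 70, 70, 79, 88, 93, 97
The 2 values of 70 share dense rank 7.
Remaining distinct values take the next consecutive integers.
Dee has value 88 → rank 9.

9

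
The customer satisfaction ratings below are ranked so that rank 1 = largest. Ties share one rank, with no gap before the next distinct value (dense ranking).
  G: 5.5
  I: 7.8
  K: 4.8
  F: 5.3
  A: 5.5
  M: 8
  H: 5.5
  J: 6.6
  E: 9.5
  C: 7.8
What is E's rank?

Sorted (descending): 9.5, 8, 7.8, 7.8, 6.6, 5.5, 5.5, 5.5, 5.3, 4.8
The 2 values of 7.8 share dense rank 3.
The 3 values of 5.5 share dense rank 5.
Remaining distinct values take the next consecutive integers.
E has value 9.5 → rank 1.

1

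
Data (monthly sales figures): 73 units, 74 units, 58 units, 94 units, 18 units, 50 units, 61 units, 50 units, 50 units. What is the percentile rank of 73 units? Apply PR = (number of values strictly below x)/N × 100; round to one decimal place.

N = 9.
Strictly below 73: 6. Equal to 73: 1.
PR = 6/9 × 100 = 66.7

66.7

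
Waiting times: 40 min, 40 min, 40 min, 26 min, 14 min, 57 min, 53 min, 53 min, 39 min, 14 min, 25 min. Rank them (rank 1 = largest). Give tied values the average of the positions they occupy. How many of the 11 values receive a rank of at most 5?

Sorted (descending): 57, 53, 53, 40, 40, 40, 39, 26, 25, 14, 14
The 2 values of 53 occupy positions 2–3 → average rank (2+3)/2 = 2.5.
The 3 values of 40 occupy positions 4–6 → average rank 5.
The 2 values of 14 occupy positions 10–11 → average rank (10+11)/2 = 10.5.
Ranks ≤ 5: {1, 2.5, 2.5, 5, 5, 5} → 6 values.

6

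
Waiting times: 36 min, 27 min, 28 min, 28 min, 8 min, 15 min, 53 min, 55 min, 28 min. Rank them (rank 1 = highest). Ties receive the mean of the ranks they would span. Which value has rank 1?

55

Sorted (descending): 55, 53, 36, 28, 28, 28, 27, 15, 8
The 3 values of 28 occupy positions 4–6 → average rank 5.
Rank 1 → value 55.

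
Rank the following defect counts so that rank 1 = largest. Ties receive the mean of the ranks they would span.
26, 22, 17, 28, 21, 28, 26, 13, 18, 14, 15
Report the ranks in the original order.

Sorted (descending): 28, 28, 26, 26, 22, 21, 18, 17, 15, 14, 13
The 2 values of 28 occupy positions 1–2 → average rank (1+2)/2 = 1.5.
The 2 values of 26 occupy positions 3–4 → average rank (3+4)/2 = 3.5.

3.5, 5, 8, 1.5, 6, 1.5, 3.5, 11, 7, 10, 9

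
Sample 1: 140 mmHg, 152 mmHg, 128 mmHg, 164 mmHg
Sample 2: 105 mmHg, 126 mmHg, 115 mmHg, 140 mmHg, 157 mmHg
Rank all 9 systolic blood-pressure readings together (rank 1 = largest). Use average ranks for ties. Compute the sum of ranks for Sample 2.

Sorted (descending): 164, 157, 152, 140, 140, 128, 126, 115, 105
The 2 values of 140 occupy positions 4–5 → average rank (4+5)/2 = 4.5.
Sample 2 values → pooled ranks: 105→9, 126→7, 115→8, 140→4.5, 157→2
Rank sum = 9 + 7 + 8 + 4.5 + 2 = 30.5

30.5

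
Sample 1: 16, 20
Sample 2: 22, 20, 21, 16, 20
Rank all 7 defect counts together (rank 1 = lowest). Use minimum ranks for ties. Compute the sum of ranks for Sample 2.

20

Sorted (ascending): 16, 16, 20, 20, 20, 21, 22
The 2 values of 16 occupy positions 1–2 → each gets rank 1.
The 3 values of 20 occupy positions 3–5 → each gets rank 3.
Sample 2 values → pooled ranks: 22→7, 20→3, 21→6, 16→1, 20→3
Rank sum = 7 + 3 + 6 + 1 + 3 = 20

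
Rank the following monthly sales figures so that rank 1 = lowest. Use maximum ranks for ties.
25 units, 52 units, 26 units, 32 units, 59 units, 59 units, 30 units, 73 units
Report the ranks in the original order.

Sorted (ascending): 25, 26, 30, 32, 52, 59, 59, 73
The 2 values of 59 occupy positions 6–7 → each gets rank 7.

1, 5, 2, 4, 7, 7, 3, 8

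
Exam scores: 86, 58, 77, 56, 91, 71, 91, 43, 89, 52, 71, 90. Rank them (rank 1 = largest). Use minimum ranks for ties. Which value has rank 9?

Sorted (descending): 91, 91, 90, 89, 86, 77, 71, 71, 58, 56, 52, 43
The 2 values of 91 occupy positions 1–2 → each gets rank 1.
The 2 values of 71 occupy positions 7–8 → each gets rank 7.
Rank 9 → value 58.

58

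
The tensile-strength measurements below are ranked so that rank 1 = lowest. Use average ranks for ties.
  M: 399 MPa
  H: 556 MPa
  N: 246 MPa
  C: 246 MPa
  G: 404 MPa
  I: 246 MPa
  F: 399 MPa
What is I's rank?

2

Sorted (ascending): 246, 246, 246, 399, 399, 404, 556
The 3 values of 246 occupy positions 1–3 → average rank 2.
The 2 values of 399 occupy positions 4–5 → average rank (4+5)/2 = 4.5.
I has value 246 MPa → rank 2.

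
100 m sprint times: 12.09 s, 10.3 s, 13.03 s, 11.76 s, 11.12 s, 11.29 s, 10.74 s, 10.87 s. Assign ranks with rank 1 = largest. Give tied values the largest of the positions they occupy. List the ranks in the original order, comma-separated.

2, 8, 1, 3, 5, 4, 7, 6

Sorted (descending): 13.03, 12.09, 11.76, 11.29, 11.12, 10.87, 10.74, 10.3
No ties — each value takes its position as its rank.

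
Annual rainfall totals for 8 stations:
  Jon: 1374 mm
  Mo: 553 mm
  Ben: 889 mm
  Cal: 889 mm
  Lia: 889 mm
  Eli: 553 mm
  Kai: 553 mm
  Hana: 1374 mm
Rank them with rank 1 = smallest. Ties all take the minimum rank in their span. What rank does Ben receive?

4

Sorted (ascending): 553, 553, 553, 889, 889, 889, 1374, 1374
The 3 values of 553 occupy positions 1–3 → each gets rank 1.
The 3 values of 889 occupy positions 4–6 → each gets rank 4.
The 2 values of 1374 occupy positions 7–8 → each gets rank 7.
Ben has value 889 mm → rank 4.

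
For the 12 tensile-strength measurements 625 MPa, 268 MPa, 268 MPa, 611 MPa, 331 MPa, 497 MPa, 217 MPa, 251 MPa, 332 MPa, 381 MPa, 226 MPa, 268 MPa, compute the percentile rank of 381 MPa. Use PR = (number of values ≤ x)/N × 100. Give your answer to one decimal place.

N = 12.
Strictly below 381: 8. Equal to 381: 1.
PR = 9/12 × 100 = 75.0

75.0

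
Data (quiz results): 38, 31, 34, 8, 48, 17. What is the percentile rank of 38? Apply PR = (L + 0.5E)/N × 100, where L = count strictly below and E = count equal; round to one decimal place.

75.0

N = 6.
Strictly below 38: 4. Equal to 38: 1.
PR = (4 + 0.5·1)/6 × 100 = 75.0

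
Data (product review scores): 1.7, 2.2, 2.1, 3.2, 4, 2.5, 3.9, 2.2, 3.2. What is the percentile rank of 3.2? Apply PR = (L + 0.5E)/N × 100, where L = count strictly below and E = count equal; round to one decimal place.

66.7

N = 9.
Strictly below 3.2: 5. Equal to 3.2: 2.
PR = (5 + 0.5·2)/9 × 100 = 66.7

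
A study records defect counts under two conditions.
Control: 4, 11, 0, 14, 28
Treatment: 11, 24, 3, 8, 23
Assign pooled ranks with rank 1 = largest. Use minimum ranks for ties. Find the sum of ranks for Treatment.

26

Sorted (descending): 28, 24, 23, 14, 11, 11, 8, 4, 3, 0
The 2 values of 11 occupy positions 5–6 → each gets rank 5.
Treatment values → pooled ranks: 11→5, 24→2, 3→9, 8→7, 23→3
Rank sum = 5 + 2 + 9 + 7 + 3 = 26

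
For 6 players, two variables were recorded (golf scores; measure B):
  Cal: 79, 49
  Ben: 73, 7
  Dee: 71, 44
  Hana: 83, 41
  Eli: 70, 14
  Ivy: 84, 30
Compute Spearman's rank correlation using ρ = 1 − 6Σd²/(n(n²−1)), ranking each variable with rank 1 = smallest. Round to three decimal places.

0.200

Ranks of variable 1: 4, 3, 2, 5, 1, 6
Ranks of variable 2: 6, 1, 5, 4, 2, 3
d = r₁ − r₂: -2, 2, -3, 1, -1, 3
d²: 4, 4, 9, 1, 1, 9; Σd² = 28
ρ = 1 − 6·28/(6·35) = 1 − 168/210 = 0.200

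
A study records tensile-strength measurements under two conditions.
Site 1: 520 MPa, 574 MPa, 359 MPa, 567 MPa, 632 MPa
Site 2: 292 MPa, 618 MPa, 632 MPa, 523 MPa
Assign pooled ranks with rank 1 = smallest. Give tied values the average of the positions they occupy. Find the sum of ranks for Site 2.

Sorted (ascending): 292, 359, 520, 523, 567, 574, 618, 632, 632
The 2 values of 632 occupy positions 8–9 → average rank (8+9)/2 = 8.5.
Site 2 values → pooled ranks: 292→1, 618→7, 632→8.5, 523→4
Rank sum = 1 + 7 + 8.5 + 4 = 20.5

20.5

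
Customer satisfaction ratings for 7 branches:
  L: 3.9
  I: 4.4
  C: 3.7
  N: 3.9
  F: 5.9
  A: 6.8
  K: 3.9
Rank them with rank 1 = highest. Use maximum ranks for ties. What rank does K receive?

Sorted (descending): 6.8, 5.9, 4.4, 3.9, 3.9, 3.9, 3.7
The 3 values of 3.9 occupy positions 4–6 → each gets rank 6.
K has value 3.9 → rank 6.

6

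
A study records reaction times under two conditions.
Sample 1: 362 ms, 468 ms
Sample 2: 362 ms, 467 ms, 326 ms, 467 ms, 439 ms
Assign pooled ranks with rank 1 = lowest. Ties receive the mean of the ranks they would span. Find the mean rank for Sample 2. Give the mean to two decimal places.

3.70

Sorted (ascending): 326, 362, 362, 439, 467, 467, 468
The 2 values of 362 occupy positions 2–3 → average rank (2+3)/2 = 2.5.
The 2 values of 467 occupy positions 5–6 → average rank (5+6)/2 = 5.5.
Sample 2 values → pooled ranks: 362→2.5, 467→5.5, 326→1, 467→5.5, 439→4
Mean rank = (2.5 + 5.5 + 1 + 5.5 + 4) / 5 = 3.70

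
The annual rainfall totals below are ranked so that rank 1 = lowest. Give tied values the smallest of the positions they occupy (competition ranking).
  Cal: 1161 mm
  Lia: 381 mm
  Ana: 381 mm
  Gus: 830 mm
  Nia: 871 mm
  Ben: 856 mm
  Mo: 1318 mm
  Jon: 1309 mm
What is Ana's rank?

1

Sorted (ascending): 381, 381, 830, 856, 871, 1161, 1309, 1318
The 2 values of 381 occupy positions 1–2 → each gets rank 1.
Ana has value 381 mm → rank 1.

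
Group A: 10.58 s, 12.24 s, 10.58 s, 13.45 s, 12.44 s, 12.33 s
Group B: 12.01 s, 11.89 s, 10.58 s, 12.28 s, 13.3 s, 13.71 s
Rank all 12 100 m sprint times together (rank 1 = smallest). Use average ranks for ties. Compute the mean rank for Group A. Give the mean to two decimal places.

Sorted (ascending): 10.58, 10.58, 10.58, 11.89, 12.01, 12.24, 12.28, 12.33, 12.44, 13.3, 13.45, 13.71
The 3 values of 10.58 occupy positions 1–3 → average rank 2.
Group A values → pooled ranks: 10.58→2, 12.24→6, 10.58→2, 13.45→11, 12.44→9, 12.33→8
Mean rank = (2 + 6 + 2 + 11 + 9 + 8) / 6 = 6.33

6.33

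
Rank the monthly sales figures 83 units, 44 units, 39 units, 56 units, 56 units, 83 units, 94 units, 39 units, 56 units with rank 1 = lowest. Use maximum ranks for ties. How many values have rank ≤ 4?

3

Sorted (ascending): 39, 39, 44, 56, 56, 56, 83, 83, 94
The 2 values of 39 occupy positions 1–2 → each gets rank 2.
The 3 values of 56 occupy positions 4–6 → each gets rank 6.
The 2 values of 83 occupy positions 7–8 → each gets rank 8.
Ranks ≤ 4: {2, 2, 3} → 3 values.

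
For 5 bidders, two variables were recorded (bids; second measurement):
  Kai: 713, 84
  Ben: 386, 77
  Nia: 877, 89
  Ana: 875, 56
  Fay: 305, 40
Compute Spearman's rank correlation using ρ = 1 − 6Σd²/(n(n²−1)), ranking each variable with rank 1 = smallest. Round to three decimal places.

0.700

Ranks of variable 1: 3, 2, 5, 4, 1
Ranks of variable 2: 4, 3, 5, 2, 1
d = r₁ − r₂: -1, -1, 0, 2, 0
d²: 1, 1, 0, 4, 0; Σd² = 6
ρ = 1 − 6·6/(5·24) = 1 − 36/120 = 0.700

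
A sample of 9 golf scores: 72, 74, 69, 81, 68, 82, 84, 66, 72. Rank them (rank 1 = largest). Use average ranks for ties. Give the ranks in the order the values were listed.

Sorted (descending): 84, 82, 81, 74, 72, 72, 69, 68, 66
The 2 values of 72 occupy positions 5–6 → average rank (5+6)/2 = 5.5.

5.5, 4, 7, 3, 8, 2, 1, 9, 5.5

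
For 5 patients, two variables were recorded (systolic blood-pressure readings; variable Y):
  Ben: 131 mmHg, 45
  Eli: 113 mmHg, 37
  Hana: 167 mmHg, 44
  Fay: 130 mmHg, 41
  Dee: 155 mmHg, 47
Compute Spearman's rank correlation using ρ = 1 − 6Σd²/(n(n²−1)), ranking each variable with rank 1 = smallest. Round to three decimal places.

Ranks of variable 1: 3, 1, 5, 2, 4
Ranks of variable 2: 4, 1, 3, 2, 5
d = r₁ − r₂: -1, 0, 2, 0, -1
d²: 1, 0, 4, 0, 1; Σd² = 6
ρ = 1 − 6·6/(5·24) = 1 − 36/120 = 0.700

0.700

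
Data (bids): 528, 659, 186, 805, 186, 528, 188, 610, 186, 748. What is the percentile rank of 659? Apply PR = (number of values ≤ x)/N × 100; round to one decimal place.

N = 10.
Strictly below 659: 7. Equal to 659: 1.
PR = 8/10 × 100 = 80.0

80.0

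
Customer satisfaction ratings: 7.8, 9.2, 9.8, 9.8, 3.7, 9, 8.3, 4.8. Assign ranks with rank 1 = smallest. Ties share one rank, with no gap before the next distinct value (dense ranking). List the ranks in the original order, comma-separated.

3, 6, 7, 7, 1, 5, 4, 2

Sorted (ascending): 3.7, 4.8, 7.8, 8.3, 9, 9.2, 9.8, 9.8
The 2 values of 9.8 share dense rank 7.
Remaining distinct values take the next consecutive integers.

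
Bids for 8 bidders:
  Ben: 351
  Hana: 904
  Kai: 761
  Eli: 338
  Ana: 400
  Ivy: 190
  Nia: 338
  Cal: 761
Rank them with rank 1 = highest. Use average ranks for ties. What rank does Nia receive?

Sorted (descending): 904, 761, 761, 400, 351, 338, 338, 190
The 2 values of 761 occupy positions 2–3 → average rank (2+3)/2 = 2.5.
The 2 values of 338 occupy positions 6–7 → average rank (6+7)/2 = 6.5.
Nia has value 338 → rank 6.5.

6.5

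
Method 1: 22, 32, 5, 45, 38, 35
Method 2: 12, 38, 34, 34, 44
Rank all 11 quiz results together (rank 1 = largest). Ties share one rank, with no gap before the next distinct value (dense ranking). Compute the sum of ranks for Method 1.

30

Sorted (descending): 45, 44, 38, 38, 35, 34, 34, 32, 22, 12, 5
The 2 values of 38 share dense rank 3.
The 2 values of 34 share dense rank 5.
Remaining distinct values take the next consecutive integers.
Method 1 values → pooled ranks: 22→7, 32→6, 5→9, 45→1, 38→3, 35→4
Rank sum = 7 + 6 + 9 + 1 + 3 + 4 = 30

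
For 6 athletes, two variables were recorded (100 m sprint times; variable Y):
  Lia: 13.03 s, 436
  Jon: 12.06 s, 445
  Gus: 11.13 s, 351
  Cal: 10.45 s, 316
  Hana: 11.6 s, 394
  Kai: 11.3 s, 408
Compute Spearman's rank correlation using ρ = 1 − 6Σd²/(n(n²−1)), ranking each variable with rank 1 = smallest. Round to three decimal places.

Ranks of variable 1: 6, 5, 2, 1, 4, 3
Ranks of variable 2: 5, 6, 2, 1, 3, 4
d = r₁ − r₂: 1, -1, 0, 0, 1, -1
d²: 1, 1, 0, 0, 1, 1; Σd² = 4
ρ = 1 − 6·4/(6·35) = 1 − 24/210 = 0.886

0.886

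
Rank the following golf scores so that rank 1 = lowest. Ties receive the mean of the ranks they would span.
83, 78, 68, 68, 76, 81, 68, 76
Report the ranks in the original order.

8, 6, 2, 2, 4.5, 7, 2, 4.5

Sorted (ascending): 68, 68, 68, 76, 76, 78, 81, 83
The 3 values of 68 occupy positions 1–3 → average rank 2.
The 2 values of 76 occupy positions 4–5 → average rank (4+5)/2 = 4.5.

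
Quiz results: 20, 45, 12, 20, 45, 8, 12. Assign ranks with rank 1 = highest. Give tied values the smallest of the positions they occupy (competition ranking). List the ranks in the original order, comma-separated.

Sorted (descending): 45, 45, 20, 20, 12, 12, 8
The 2 values of 45 occupy positions 1–2 → each gets rank 1.
The 2 values of 20 occupy positions 3–4 → each gets rank 3.
The 2 values of 12 occupy positions 5–6 → each gets rank 5.

3, 1, 5, 3, 1, 7, 5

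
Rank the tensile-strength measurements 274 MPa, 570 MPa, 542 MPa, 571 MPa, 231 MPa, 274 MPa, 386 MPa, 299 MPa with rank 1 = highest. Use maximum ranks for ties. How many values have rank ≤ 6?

5

Sorted (descending): 571, 570, 542, 386, 299, 274, 274, 231
The 2 values of 274 occupy positions 6–7 → each gets rank 7.
Ranks ≤ 6: {1, 2, 3, 4, 5} → 5 values.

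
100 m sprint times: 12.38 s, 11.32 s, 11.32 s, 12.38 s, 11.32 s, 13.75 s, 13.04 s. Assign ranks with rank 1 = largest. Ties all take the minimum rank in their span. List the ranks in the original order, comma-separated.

3, 5, 5, 3, 5, 1, 2

Sorted (descending): 13.75, 13.04, 12.38, 12.38, 11.32, 11.32, 11.32
The 2 values of 12.38 occupy positions 3–4 → each gets rank 3.
The 3 values of 11.32 occupy positions 5–7 → each gets rank 5.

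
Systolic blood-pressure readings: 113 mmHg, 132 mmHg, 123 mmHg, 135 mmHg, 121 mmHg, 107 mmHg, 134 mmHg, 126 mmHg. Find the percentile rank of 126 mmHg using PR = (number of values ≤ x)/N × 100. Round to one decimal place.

N = 8.
Strictly below 126: 4. Equal to 126: 1.
PR = 5/8 × 100 = 62.5

62.5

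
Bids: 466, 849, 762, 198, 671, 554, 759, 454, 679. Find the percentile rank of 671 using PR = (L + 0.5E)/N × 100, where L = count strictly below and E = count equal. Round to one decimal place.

50.0

N = 9.
Strictly below 671: 4. Equal to 671: 1.
PR = (4 + 0.5·1)/9 × 100 = 50.0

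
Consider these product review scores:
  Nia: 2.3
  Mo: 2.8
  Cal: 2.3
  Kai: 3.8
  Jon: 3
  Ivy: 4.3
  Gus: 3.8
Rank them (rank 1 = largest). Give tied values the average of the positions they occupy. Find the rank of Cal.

Sorted (descending): 4.3, 3.8, 3.8, 3, 2.8, 2.3, 2.3
The 2 values of 3.8 occupy positions 2–3 → average rank (2+3)/2 = 2.5.
The 2 values of 2.3 occupy positions 6–7 → average rank (6+7)/2 = 6.5.
Cal has value 2.3 → rank 6.5.

6.5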